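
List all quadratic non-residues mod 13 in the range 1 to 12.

2, 5, 6, 7, 8, 11

Square k = 1,…,6 (k and 13−k give the same square):
1²=1, 2²=4, 3²=9, 4²≡3, 5²≡12, 6²≡10 (mod 13).
The residues are {1, 3, 4, 9, 10, 12}; the non-residues are the remaining 6 nonzero classes.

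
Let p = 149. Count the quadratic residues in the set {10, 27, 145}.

1

(10/149) = -1 → non-residue.
(27/149) = -1 → non-residue.
(145/149) = +1 → QR.
Total quadratic residues among the 3: 1.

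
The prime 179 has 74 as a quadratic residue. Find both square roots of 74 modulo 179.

49, 130

Since 179 ≡ 3 (mod 4), a square root of 74 is 74^((179+1)/4) = 74^45 mod 179.
Repeated squaring: 74^2≡106, 74^4≡138, 74^8≡70, 74^16≡67, 74^32≡14 (mod 179).
74^45 = 74^(32+8+4+1) ≡ 49 (mod 179).
Check: 49² = 2401 ≡ 74 (mod 179). The two roots are 49 and 130.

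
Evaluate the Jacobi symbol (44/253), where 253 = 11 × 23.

0

Pull out 2^2: since 253 ≡ 5 (mod 8), (2/253) = -1, so (2/253)^2 = +1.
Reciprocity: 11 ≡ 3 and 253 ≡ 1 (mod 4), so (11/253) = +(253/11).
Reduce top mod 11: now compute (0/11).
Top reduces to 0: gcd > 1, so the symbol is 0.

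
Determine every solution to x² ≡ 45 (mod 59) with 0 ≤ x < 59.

24, 35

Since 59 ≡ 3 (mod 4), a square root of 45 is 45^((59+1)/4) = 45^15 mod 59.
Repeated squaring: 45^2≡19, 45^4≡7, 45^8≡49 (mod 59).
45^15 = 45^(8+4+2+1) ≡ 35 (mod 59).
Check: 35² = 1225 ≡ 45 (mod 59). The two roots are 24 and 35.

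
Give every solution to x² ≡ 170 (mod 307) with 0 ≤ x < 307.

28, 279

Since 307 ≡ 3 (mod 4), a square root of 170 is 170^((307+1)/4) = 170^77 mod 307.
Repeated squaring: 170^2≡42, 170^4≡229, 170^8≡251, 170^16≡66, 170^32≡58, 170^64≡294 (mod 307).
170^77 = 170^(64+8+4+1) ≡ 28 (mod 307).
Check: 28² = 784 ≡ 170 (mod 307). The two roots are 28 and 279.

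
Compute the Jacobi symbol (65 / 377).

0

Reciprocity: 65 ≡ 1 and 377 ≡ 1 (mod 4), so (65/377) = +(377/65).
Reduce top mod 65: now compute (52/65).
Pull out 2^2: since 65 ≡ 1 (mod 8), (2/65) = +1, so (2/65)^2 = +1.
Reciprocity: 13 ≡ 1 and 65 ≡ 1 (mod 4), so (13/65) = +(65/13).
Reduce top mod 13: now compute (0/13).
Top reduces to 0: gcd > 1, so the symbol is 0.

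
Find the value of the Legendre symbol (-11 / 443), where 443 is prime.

First reduce: -11 ≡ 432 (mod 443).
Pull out 2^4: since 443 ≡ 3 (mod 8), (2/443) = -1, so (2/443)^4 = +1.
Reciprocity: 27 ≡ 3 and 443 ≡ 3 (mod 4), so (27/443) = −(443/27).
Reduce top mod 27: now compute (11/27).
Reciprocity: 11 ≡ 3 and 27 ≡ 3 (mod 4), so (11/27) = −(27/11).
Reduce top mod 11: now compute (5/11).
Reciprocity: 5 ≡ 1 and 11 ≡ 3 (mod 4), so (5/11) = +(11/5).
Reduce top mod 5: now compute (1/5).
Reached (1/5) = 1. Collecting the sign flips along the way, the symbol is +1.

1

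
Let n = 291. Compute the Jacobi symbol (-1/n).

-1

First reduce: -1 ≡ 290 (mod 291).
Pull out 2: since 291 ≡ 3 (mod 8), (2/291) = -1.
Reciprocity: 145 ≡ 1 and 291 ≡ 3 (mod 4), so (145/291) = +(291/145).
Reduce top mod 145: now compute (1/145).
Reached (1/145) = 1. Collecting the sign flips along the way, the symbol is -1.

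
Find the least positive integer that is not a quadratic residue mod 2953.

(2/2953) = +1, so 2 is a residue.
(3/2953) = +1, so 3 is a residue.
(4/2953) = +1, so 4 is a residue.
(5/2953) = −1, so 5 is the smallest positive non-residue mod 2953.

5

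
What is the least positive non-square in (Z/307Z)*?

2

(2/307) = −1, so 2 is the smallest positive non-residue mod 307.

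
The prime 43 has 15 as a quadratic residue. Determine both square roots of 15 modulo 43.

Since 43 ≡ 3 (mod 4), a square root of 15 is 15^((43+1)/4) = 15^11 mod 43.
Repeated squaring: 15^2≡10, 15^4≡14, 15^8≡24 (mod 43).
15^11 = 15^(8+2+1) ≡ 31 (mod 43).
Check: 31² = 961 ≡ 15 (mod 43). The two roots are 12 and 31.

12, 31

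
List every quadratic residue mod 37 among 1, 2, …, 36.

Square k = 1,…,18 (k and 37−k give the same square):
1²=1, 2²=4, 3²=9, 4²=16, 5²=25, 6²=36, 7²≡12, 8²≡27, 9²≡7, 10²≡26, 11²≡10, 12²≡33, 13²≡21, 14²≡11, 15²≡3, 16²≡34, 17²≡30, 18²≡28 (mod 37).
So the quadratic residues mod 37 are {1, 3, 4, 7, 9, 10, 11, 12, 16, 21, 25, 26, 27, 28, 30, 33, 34, 36}.

1,3,4,7,9,10,11,12,16,21,25,26,27,28,30,33,34,36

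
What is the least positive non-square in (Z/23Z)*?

5

(2/23) = +1, so 2 is a residue.
(3/23) = +1, so 3 is a residue.
(4/23) = +1, so 4 is a residue.
(5/23) = −1, so 5 is the smallest positive non-residue mod 23.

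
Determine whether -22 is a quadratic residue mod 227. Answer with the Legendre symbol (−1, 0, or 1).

First reduce: -22 ≡ 205 (mod 227).
Reciprocity: 205 ≡ 1 and 227 ≡ 3 (mod 4), so (205/227) = +(227/205).
Reduce top mod 205: now compute (22/205).
Pull out 2: since 205 ≡ 5 (mod 8), (2/205) = -1.
Reciprocity: 11 ≡ 3 and 205 ≡ 1 (mod 4), so (11/205) = +(205/11).
Reduce top mod 11: now compute (7/11).
Reciprocity: 7 ≡ 3 and 11 ≡ 3 (mod 4), so (7/11) = −(11/7).
Reduce top mod 7: now compute (4/7).
Pull out 2^2: since 7 ≡ 7 (mod 8), (2/7) = +1, so (2/7)^2 = +1.
Reached (1/7) = 1. Collecting the sign flips along the way, the symbol is +1.

1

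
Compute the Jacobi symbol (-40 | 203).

First reduce: -40 ≡ 163 (mod 203).
Reciprocity: 163 ≡ 3 and 203 ≡ 3 (mod 4), so (163/203) = −(203/163).
Reduce top mod 163: now compute (40/163).
Pull out 2^3: since 163 ≡ 3 (mod 8), (2/163) = -1, so (2/163)^3 = -1.
Reciprocity: 5 ≡ 1 and 163 ≡ 3 (mod 4), so (5/163) = +(163/5).
Reduce top mod 5: now compute (3/5).
Reciprocity: 3 ≡ 3 and 5 ≡ 1 (mod 4), so (3/5) = +(5/3).
Reduce top mod 3: now compute (2/3).
Pull out 2: since 3 ≡ 3 (mod 8), (2/3) = -1.
Reached (1/3) = 1. Collecting the sign flips along the way, the symbol is -1.

-1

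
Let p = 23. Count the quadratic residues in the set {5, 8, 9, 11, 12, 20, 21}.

(5/23) = -1 → non-residue.
(8/23) = +1 → QR.
(9/23) = +1 → QR.
(11/23) = -1 → non-residue.
(12/23) = +1 → QR.
(20/23) = -1 → non-residue.
(21/23) = -1 → non-residue.
Total quadratic residues among the 7: 3.

3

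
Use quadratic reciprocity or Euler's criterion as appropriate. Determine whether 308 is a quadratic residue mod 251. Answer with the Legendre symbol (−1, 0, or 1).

-1

Euler's criterion: (308/251) ≡ 57^125 (mod 251).
57^2 ≡ 237 (mod 251)
57^4 ≡ 196 (mod 251)
57^8 ≡ 13 (mod 251)
57^16 ≡ 169 (mod 251)
57^32 ≡ 198 (mod 251)
57^64 ≡ 48 (mod 251)
57^125 = 57^(64+32+16+8+4+1) ≡ 250 (mod 251).
Result is 250 ≡ −1, so (308/251) = −1.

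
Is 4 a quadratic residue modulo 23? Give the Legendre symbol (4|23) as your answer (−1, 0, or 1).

Pull out 2^2: since 23 ≡ 7 (mod 8), (2/23) = +1, so (2/23)^2 = +1.
Reached (1/23) = 1. Collecting the sign flips along the way, the symbol is +1.

1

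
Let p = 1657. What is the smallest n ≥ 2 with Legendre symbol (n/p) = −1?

(2/1657) = +1, so 2 is a residue.
(3/1657) = +1, so 3 is a residue.
(4/1657) = +1, so 4 is a residue.
(5/1657) = −1, so 5 is the smallest positive non-residue mod 1657.

5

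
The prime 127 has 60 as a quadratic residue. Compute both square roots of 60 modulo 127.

21, 106

Since 127 ≡ 3 (mod 4), a square root of 60 is 60^((127+1)/4) = 60^32 mod 127.
Repeated squaring: 60^2≡44, 60^4≡31, 60^8≡72, 60^16≡104, 60^32≡21 (mod 127).
60^32 = 60^(32) ≡ 21 (mod 127).
Check: 21² = 441 ≡ 60 (mod 127). The two roots are 21 and 106.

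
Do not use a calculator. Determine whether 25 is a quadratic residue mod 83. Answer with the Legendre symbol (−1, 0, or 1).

Reciprocity: 25 ≡ 1 and 83 ≡ 3 (mod 4), so (25/83) = +(83/25).
Reduce top mod 25: now compute (8/25).
Pull out 2^3: since 25 ≡ 1 (mod 8), (2/25) = +1, so (2/25)^3 = +1.
Reached (1/25) = 1. Collecting the sign flips along the way, the symbol is +1.

1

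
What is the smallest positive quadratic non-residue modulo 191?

(2/191) = +1, so 2 is a residue.
(3/191) = +1, so 3 is a residue.
(4/191) = +1, so 4 is a residue.
(5/191) = +1, so 5 is a residue.
(6/191) = +1, so 6 is a residue.
(7/191) = −1, so 7 is the smallest positive non-residue mod 191.

7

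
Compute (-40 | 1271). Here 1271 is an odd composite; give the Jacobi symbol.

-1

First reduce: -40 ≡ 1231 (mod 1271).
Reciprocity: 1231 ≡ 3 and 1271 ≡ 3 (mod 4), so (1231/1271) = −(1271/1231).
Reduce top mod 1231: now compute (40/1231).
Pull out 2^3: since 1231 ≡ 7 (mod 8), (2/1231) = +1, so (2/1231)^3 = +1.
Reciprocity: 5 ≡ 1 and 1231 ≡ 3 (mod 4), so (5/1231) = +(1231/5).
Reduce top mod 5: now compute (1/5).
Reached (1/5) = 1. Collecting the sign flips along the way, the symbol is -1.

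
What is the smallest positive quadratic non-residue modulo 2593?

(2/2593) = +1, so 2 is a residue.
(3/2593) = +1, so 3 is a residue.
(4/2593) = +1, so 4 is a residue.
(5/2593) = −1, so 5 is the smallest positive non-residue mod 2593.

5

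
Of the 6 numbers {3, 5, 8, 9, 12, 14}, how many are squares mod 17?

2

(3/17) = -1 → non-residue.
(5/17) = -1 → non-residue.
(8/17) = +1 → QR.
(9/17) = +1 → QR.
(12/17) = -1 → non-residue.
(14/17) = -1 → non-residue.
Total quadratic residues among the 6: 2.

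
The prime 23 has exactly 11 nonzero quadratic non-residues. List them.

5 7 10 11 14 15 17 19 20 21 22

Square k = 1,…,11 (k and 23−k give the same square):
1²=1, 2²=4, 3²=9, 4²=16, 5²≡2, 6²≡13, 7²≡3, 8²≡18, 9²≡12, 10²≡8, 11²≡6 (mod 23).
The residues are {1, 2, 3, 4, 6, 8, 9, 12, 13, 16, 18}; the non-residues are the remaining 11 nonzero classes.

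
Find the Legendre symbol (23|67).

1

Reciprocity: 23 ≡ 3 and 67 ≡ 3 (mod 4), so (23/67) = −(67/23).
Reduce top mod 23: now compute (21/23).
Reciprocity: 21 ≡ 1 and 23 ≡ 3 (mod 4), so (21/23) = +(23/21).
Reduce top mod 21: now compute (2/21).
Pull out 2: since 21 ≡ 5 (mod 8), (2/21) = -1.
Reached (1/21) = 1. Collecting the sign flips along the way, the symbol is +1.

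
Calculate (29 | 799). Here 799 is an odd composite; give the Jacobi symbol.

Reciprocity: 29 ≡ 1 and 799 ≡ 3 (mod 4), so (29/799) = +(799/29).
Reduce top mod 29: now compute (16/29).
Pull out 2^4: since 29 ≡ 5 (mod 8), (2/29) = -1, so (2/29)^4 = +1.
Reached (1/29) = 1. Collecting the sign flips along the way, the symbol is +1.

1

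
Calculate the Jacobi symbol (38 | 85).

-1

Pull out 2: since 85 ≡ 5 (mod 8), (2/85) = -1.
Reciprocity: 19 ≡ 3 and 85 ≡ 1 (mod 4), so (19/85) = +(85/19).
Reduce top mod 19: now compute (9/19).
Reciprocity: 9 ≡ 1 and 19 ≡ 3 (mod 4), so (9/19) = +(19/9).
Reduce top mod 9: now compute (1/9).
Reached (1/9) = 1. Collecting the sign flips along the way, the symbol is -1.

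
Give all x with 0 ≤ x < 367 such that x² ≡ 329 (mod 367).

124, 243

Since 367 ≡ 3 (mod 4), a square root of 329 is 329^((367+1)/4) = 329^92 mod 367.
Repeated squaring: 329^2≡343, 329^4≡209, 329^8≡8, 329^16≡64, 329^32≡59, 329^64≡178 (mod 367).
329^92 = 329^(64+16+8+4) ≡ 124 (mod 367).
Check: 124² = 15376 ≡ 329 (mod 367). The two roots are 124 and 243.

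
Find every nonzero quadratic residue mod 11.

1 3 4 5 9

Square k = 1,…,5 (k and 11−k give the same square):
1²=1, 2²=4, 3²=9, 4²≡5, 5²≡3 (mod 11).
So the quadratic residues mod 11 are {1, 3, 4, 5, 9}.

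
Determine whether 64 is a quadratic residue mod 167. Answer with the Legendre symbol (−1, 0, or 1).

1

Pull out 2^6: since 167 ≡ 7 (mod 8), (2/167) = +1, so (2/167)^6 = +1.
Reached (1/167) = 1. Collecting the sign flips along the way, the symbol is +1.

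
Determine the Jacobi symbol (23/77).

Reciprocity: 23 ≡ 3 and 77 ≡ 1 (mod 4), so (23/77) = +(77/23).
Reduce top mod 23: now compute (8/23).
Pull out 2^3: since 23 ≡ 7 (mod 8), (2/23) = +1, so (2/23)^3 = +1.
Reached (1/23) = 1. Collecting the sign flips along the way, the symbol is +1.

1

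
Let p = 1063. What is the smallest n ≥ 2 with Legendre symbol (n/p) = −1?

(2/1063) = +1, so 2 is a residue.
(3/1063) = −1, so 3 is the smallest positive non-residue mod 1063.

3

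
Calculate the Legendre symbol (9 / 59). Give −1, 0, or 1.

1

Reciprocity: 9 ≡ 1 and 59 ≡ 3 (mod 4), so (9/59) = +(59/9).
Reduce top mod 9: now compute (5/9).
Reciprocity: 5 ≡ 1 and 9 ≡ 1 (mod 4), so (5/9) = +(9/5).
Reduce top mod 5: now compute (4/5).
Pull out 2^2: since 5 ≡ 5 (mod 8), (2/5) = -1, so (2/5)^2 = +1.
Reached (1/5) = 1. Collecting the sign flips along the way, the symbol is +1.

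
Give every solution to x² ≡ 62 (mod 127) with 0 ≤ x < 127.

58, 69

Since 127 ≡ 3 (mod 4), a square root of 62 is 62^((127+1)/4) = 62^32 mod 127.
Repeated squaring: 62^2≡34, 62^4≡13, 62^8≡42, 62^16≡113, 62^32≡69 (mod 127).
62^32 = 62^(32) ≡ 69 (mod 127).
Check: 69² = 4761 ≡ 62 (mod 127). The two roots are 58 and 69.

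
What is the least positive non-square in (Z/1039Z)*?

(2/1039) = +1, so 2 is a residue.
(3/1039) = −1, so 3 is the smallest positive non-residue mod 1039.

3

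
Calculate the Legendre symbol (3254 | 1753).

First reduce: 3254 ≡ 1501 (mod 1753).
Reciprocity: 1501 ≡ 1 and 1753 ≡ 1 (mod 4), so (1501/1753) = +(1753/1501).
Reduce top mod 1501: now compute (252/1501).
Pull out 2^2: since 1501 ≡ 5 (mod 8), (2/1501) = -1, so (2/1501)^2 = +1.
Reciprocity: 63 ≡ 3 and 1501 ≡ 1 (mod 4), so (63/1501) = +(1501/63).
Reduce top mod 63: now compute (52/63).
Pull out 2^2: since 63 ≡ 7 (mod 8), (2/63) = +1, so (2/63)^2 = +1.
Reciprocity: 13 ≡ 1 and 63 ≡ 3 (mod 4), so (13/63) = +(63/13).
Reduce top mod 13: now compute (11/13).
Reciprocity: 11 ≡ 3 and 13 ≡ 1 (mod 4), so (11/13) = +(13/11).
Reduce top mod 11: now compute (2/11).
Pull out 2: since 11 ≡ 3 (mod 8), (2/11) = -1.
Reached (1/11) = 1. Collecting the sign flips along the way, the symbol is -1.

-1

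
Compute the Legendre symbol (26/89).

-1

Pull out 2: since 89 ≡ 1 (mod 8), (2/89) = +1.
Reciprocity: 13 ≡ 1 and 89 ≡ 1 (mod 4), so (13/89) = +(89/13).
Reduce top mod 13: now compute (11/13).
Reciprocity: 11 ≡ 3 and 13 ≡ 1 (mod 4), so (11/13) = +(13/11).
Reduce top mod 11: now compute (2/11).
Pull out 2: since 11 ≡ 3 (mod 8), (2/11) = -1.
Reached (1/11) = 1. Collecting the sign flips along the way, the symbol is -1.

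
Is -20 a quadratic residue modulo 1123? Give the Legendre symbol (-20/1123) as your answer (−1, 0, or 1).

First reduce: -20 ≡ 1103 (mod 1123).
Reciprocity: 1103 ≡ 3 and 1123 ≡ 3 (mod 4), so (1103/1123) = −(1123/1103).
Reduce top mod 1103: now compute (20/1103).
Pull out 2^2: since 1103 ≡ 7 (mod 8), (2/1103) = +1, so (2/1103)^2 = +1.
Reciprocity: 5 ≡ 1 and 1103 ≡ 3 (mod 4), so (5/1103) = +(1103/5).
Reduce top mod 5: now compute (3/5).
Reciprocity: 3 ≡ 3 and 5 ≡ 1 (mod 4), so (3/5) = +(5/3).
Reduce top mod 3: now compute (2/3).
Pull out 2: since 3 ≡ 3 (mod 8), (2/3) = -1.
Reached (1/3) = 1. Collecting the sign flips along the way, the symbol is +1.

1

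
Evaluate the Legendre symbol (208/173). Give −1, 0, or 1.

1

First reduce: 208 ≡ 35 (mod 173).
Reciprocity: 35 ≡ 3 and 173 ≡ 1 (mod 4), so (35/173) = +(173/35).
Reduce top mod 35: now compute (33/35).
Reciprocity: 33 ≡ 1 and 35 ≡ 3 (mod 4), so (33/35) = +(35/33).
Reduce top mod 33: now compute (2/33).
Pull out 2: since 33 ≡ 1 (mod 8), (2/33) = +1.
Reached (1/33) = 1. Collecting the sign flips along the way, the symbol is +1.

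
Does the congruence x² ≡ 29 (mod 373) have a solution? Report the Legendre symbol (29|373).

Euler's criterion: (29/373) ≡ 29^186 (mod 373).
29^2 ≡ 95 (mod 373)
29^4 ≡ 73 (mod 373)
29^8 ≡ 107 (mod 373)
29^16 ≡ 259 (mod 373)
29^32 ≡ 314 (mod 373)
29^64 ≡ 124 (mod 373)
29^128 ≡ 83 (mod 373)
29^186 = 29^(128+32+16+8+2) ≡ 1 (mod 373).
Result is 1, so (29/373) = 1.

1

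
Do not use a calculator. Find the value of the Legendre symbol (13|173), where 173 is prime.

Euler's criterion: (13/173) ≡ 13^86 (mod 173).
13^2 ≡ 169 (mod 173)
13^4 ≡ 16 (mod 173)
13^8 ≡ 83 (mod 173)
13^16 ≡ 142 (mod 173)
13^32 ≡ 96 (mod 173)
13^64 ≡ 47 (mod 173)
13^86 = 13^(64+16+4+2) ≡ 1 (mod 173).
Result is 1, so (13/173) = 1.

1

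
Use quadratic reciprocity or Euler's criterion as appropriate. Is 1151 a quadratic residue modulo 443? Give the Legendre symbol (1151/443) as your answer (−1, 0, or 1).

1

First reduce: 1151 ≡ 265 (mod 443).
Reciprocity: 265 ≡ 1 and 443 ≡ 3 (mod 4), so (265/443) = +(443/265).
Reduce top mod 265: now compute (178/265).
Pull out 2: since 265 ≡ 1 (mod 8), (2/265) = +1.
Reciprocity: 89 ≡ 1 and 265 ≡ 1 (mod 4), so (89/265) = +(265/89).
Reduce top mod 89: now compute (87/89).
Reciprocity: 87 ≡ 3 and 89 ≡ 1 (mod 4), so (87/89) = +(89/87).
Reduce top mod 87: now compute (2/87).
Pull out 2: since 87 ≡ 7 (mod 8), (2/87) = +1.
Reached (1/87) = 1. Collecting the sign flips along the way, the symbol is +1.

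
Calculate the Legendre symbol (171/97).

-1

First reduce: 171 ≡ 74 (mod 97).
Pull out 2: since 97 ≡ 1 (mod 8), (2/97) = +1.
Reciprocity: 37 ≡ 1 and 97 ≡ 1 (mod 4), so (37/97) = +(97/37).
Reduce top mod 37: now compute (23/37).
Reciprocity: 23 ≡ 3 and 37 ≡ 1 (mod 4), so (23/37) = +(37/23).
Reduce top mod 23: now compute (14/23).
Pull out 2: since 23 ≡ 7 (mod 8), (2/23) = +1.
Reciprocity: 7 ≡ 3 and 23 ≡ 3 (mod 4), so (7/23) = −(23/7).
Reduce top mod 7: now compute (2/7).
Pull out 2: since 7 ≡ 7 (mod 8), (2/7) = +1.
Reached (1/7) = 1. Collecting the sign flips along the way, the symbol is -1.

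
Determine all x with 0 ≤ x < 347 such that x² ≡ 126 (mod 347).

57, 290

Since 347 ≡ 3 (mod 4), a square root of 126 is 126^((347+1)/4) = 126^87 mod 347.
Repeated squaring: 126^2≡261, 126^4≡109, 126^8≡83, 126^16≡296, 126^32≡172, 126^64≡89 (mod 347).
126^87 = 126^(64+16+4+2+1) ≡ 290 (mod 347).
Check: 290² = 84100 ≡ 126 (mod 347). The two roots are 57 and 290.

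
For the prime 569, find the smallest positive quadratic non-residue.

(2/569) = +1, so 2 is a residue.
(3/569) = −1, so 3 is the smallest positive non-residue mod 569.

3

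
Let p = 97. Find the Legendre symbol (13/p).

Reciprocity: 13 ≡ 1 and 97 ≡ 1 (mod 4), so (13/97) = +(97/13).
Reduce top mod 13: now compute (6/13).
Pull out 2: since 13 ≡ 5 (mod 8), (2/13) = -1.
Reciprocity: 3 ≡ 3 and 13 ≡ 1 (mod 4), so (3/13) = +(13/3).
Reduce top mod 3: now compute (1/3).
Reached (1/3) = 1. Collecting the sign flips along the way, the symbol is -1.

-1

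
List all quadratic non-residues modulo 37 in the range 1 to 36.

2, 5, 6, 8, 13, 14, 15, 17, 18, 19, 20, 22, 23, 24, 29, 31, 32, 35

Square k = 1,…,18 (k and 37−k give the same square):
1²=1, 2²=4, 3²=9, 4²=16, 5²=25, 6²=36, 7²≡12, 8²≡27, 9²≡7, 10²≡26, 11²≡10, 12²≡33, 13²≡21, 14²≡11, 15²≡3, 16²≡34, 17²≡30, 18²≡28 (mod 37).
The residues are {1, 3, 4, 7, 9, 10, 11, 12, 16, 21, 25, 26, 27, 28, 30, 33, 34, 36}; the non-residues are the remaining 18 nonzero classes.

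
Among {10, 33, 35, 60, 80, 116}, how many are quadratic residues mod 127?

(10/127) = -1 → non-residue.
(33/127) = -1 → non-residue.
(35/127) = +1 → QR.
(60/127) = +1 → QR.
(80/127) = -1 → non-residue.
(116/127) = -1 → non-residue.
Total quadratic residues among the 6: 2.

2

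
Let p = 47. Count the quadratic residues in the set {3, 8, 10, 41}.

2

(3/47) = +1 → QR.
(8/47) = +1 → QR.
(10/47) = -1 → non-residue.
(41/47) = -1 → non-residue.
Total quadratic residues among the 4: 2.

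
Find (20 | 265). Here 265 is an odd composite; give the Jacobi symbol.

Pull out 2^2: since 265 ≡ 1 (mod 8), (2/265) = +1, so (2/265)^2 = +1.
Reciprocity: 5 ≡ 1 and 265 ≡ 1 (mod 4), so (5/265) = +(265/5).
Reduce top mod 5: now compute (0/5).
Top reduces to 0: gcd > 1, so the symbol is 0.

0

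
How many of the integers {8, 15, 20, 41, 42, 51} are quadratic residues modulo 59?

4

(8/59) = -1 → non-residue.
(15/59) = +1 → QR.
(20/59) = +1 → QR.
(41/59) = +1 → QR.
(42/59) = -1 → non-residue.
(51/59) = +1 → QR.
Total quadratic residues among the 6: 4.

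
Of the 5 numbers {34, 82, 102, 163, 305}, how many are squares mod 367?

2

(34/367) = -1 → non-residue.
(82/367) = +1 → QR.
(102/367) = +1 → QR.
(163/367) = -1 → non-residue.
(305/367) = -1 → non-residue.
Total quadratic residues among the 5: 2.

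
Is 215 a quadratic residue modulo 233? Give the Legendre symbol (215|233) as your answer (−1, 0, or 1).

Euler's criterion: (215/233) ≡ 215^116 (mod 233).
215^2 ≡ 91 (mod 233)
215^4 ≡ 126 (mod 233)
215^8 ≡ 32 (mod 233)
215^16 ≡ 92 (mod 233)
215^32 ≡ 76 (mod 233)
215^64 ≡ 184 (mod 233)
215^116 = 215^(64+32+16+4) ≡ 1 (mod 233).
Result is 1, so (215/233) = 1.

1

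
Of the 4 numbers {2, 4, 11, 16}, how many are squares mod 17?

3

(2/17) = +1 → QR.
(4/17) = +1 → QR.
(11/17) = -1 → non-residue.
(16/17) = +1 → QR.
Total quadratic residues among the 4: 3.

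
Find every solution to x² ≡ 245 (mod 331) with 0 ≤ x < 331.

24, 307

Since 331 ≡ 3 (mod 4), a square root of 245 is 245^((331+1)/4) = 245^83 mod 331.
Repeated squaring: 245^2≡114, 245^4≡87, 245^8≡287, 245^16≡281, 245^32≡183, 245^64≡58 (mod 331).
245^83 = 245^(64+16+2+1) ≡ 24 (mod 331).
Check: 24² = 576 ≡ 245 (mod 331). The two roots are 24 and 307.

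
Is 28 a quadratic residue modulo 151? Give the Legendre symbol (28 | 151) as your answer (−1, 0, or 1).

-1

Pull out 2^2: since 151 ≡ 7 (mod 8), (2/151) = +1, so (2/151)^2 = +1.
Reciprocity: 7 ≡ 3 and 151 ≡ 3 (mod 4), so (7/151) = −(151/7).
Reduce top mod 7: now compute (4/7).
Pull out 2^2: since 7 ≡ 7 (mod 8), (2/7) = +1, so (2/7)^2 = +1.
Reached (1/7) = 1. Collecting the sign flips along the way, the symbol is -1.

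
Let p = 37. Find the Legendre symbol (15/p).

Reciprocity: 15 ≡ 3 and 37 ≡ 1 (mod 4), so (15/37) = +(37/15).
Reduce top mod 15: now compute (7/15).
Reciprocity: 7 ≡ 3 and 15 ≡ 3 (mod 4), so (7/15) = −(15/7).
Reduce top mod 7: now compute (1/7).
Reached (1/7) = 1. Collecting the sign flips along the way, the symbol is -1.

-1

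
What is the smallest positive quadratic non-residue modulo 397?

2

(2/397) = −1, so 2 is the smallest positive non-residue mod 397.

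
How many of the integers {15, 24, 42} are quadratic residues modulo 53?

3

(15/53) = +1 → QR.
(24/53) = +1 → QR.
(42/53) = +1 → QR.
Total quadratic residues among the 3: 3.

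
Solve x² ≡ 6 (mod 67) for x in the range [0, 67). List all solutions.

26, 41

Since 67 ≡ 3 (mod 4), a square root of 6 is 6^((67+1)/4) = 6^17 mod 67.
Repeated squaring: 6^2≡36, 6^4≡23, 6^8≡60, 6^16≡49 (mod 67).
6^17 = 6^(16+1) ≡ 26 (mod 67).
Check: 26² = 676 ≡ 6 (mod 67). The two roots are 26 and 41.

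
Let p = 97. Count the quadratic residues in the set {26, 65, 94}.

(26/97) = -1 → non-residue.
(65/97) = +1 → QR.
(94/97) = +1 → QR.
Total quadratic residues among the 3: 2.

2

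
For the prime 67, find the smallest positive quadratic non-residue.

(2/67) = −1, so 2 is the smallest positive non-residue mod 67.

2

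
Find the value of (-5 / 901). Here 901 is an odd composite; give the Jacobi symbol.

1

First reduce: -5 ≡ 896 (mod 901).
Pull out 2^7: since 901 ≡ 5 (mod 8), (2/901) = -1, so (2/901)^7 = -1.
Reciprocity: 7 ≡ 3 and 901 ≡ 1 (mod 4), so (7/901) = +(901/7).
Reduce top mod 7: now compute (5/7).
Reciprocity: 5 ≡ 1 and 7 ≡ 3 (mod 4), so (5/7) = +(7/5).
Reduce top mod 5: now compute (2/5).
Pull out 2: since 5 ≡ 5 (mod 8), (2/5) = -1.
Reached (1/5) = 1. Collecting the sign flips along the way, the symbol is +1.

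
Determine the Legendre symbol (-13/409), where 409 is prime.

-1

Euler's criterion: (-13/409) ≡ 396^204 (mod 409).
396^2 ≡ 169 (mod 409)
396^4 ≡ 340 (mod 409)
396^8 ≡ 262 (mod 409)
396^16 ≡ 341 (mod 409)
396^32 ≡ 125 (mod 409)
396^64 ≡ 83 (mod 409)
396^128 ≡ 345 (mod 409)
396^204 = 396^(128+64+8+4) ≡ 408 (mod 409).
Result is 408 ≡ −1, so (-13/409) = −1.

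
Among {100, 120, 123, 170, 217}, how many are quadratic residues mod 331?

(100/331) = +1 → QR.
(120/331) = +1 → QR.
(123/331) = +1 → QR.
(170/331) = -1 → non-residue.
(217/331) = -1 → non-residue.
Total quadratic residues among the 5: 3.

3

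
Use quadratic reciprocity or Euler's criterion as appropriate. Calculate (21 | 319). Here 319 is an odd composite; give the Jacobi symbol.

1

Reciprocity: 21 ≡ 1 and 319 ≡ 3 (mod 4), so (21/319) = +(319/21).
Reduce top mod 21: now compute (4/21).
Pull out 2^2: since 21 ≡ 5 (mod 8), (2/21) = -1, so (2/21)^2 = +1.
Reached (1/21) = 1. Collecting the sign flips along the way, the symbol is +1.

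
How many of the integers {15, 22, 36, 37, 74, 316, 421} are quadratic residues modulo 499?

4

(15/499) = -1 → non-residue.
(22/499) = +1 → QR.
(36/499) = +1 → QR.
(37/499) = -1 → non-residue.
(74/499) = +1 → QR.
(316/499) = -1 → non-residue.
(421/499) = +1 → QR.
Total quadratic residues among the 7: 4.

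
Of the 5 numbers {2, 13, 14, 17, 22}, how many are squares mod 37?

(2/37) = -1 → non-residue.
(13/37) = -1 → non-residue.
(14/37) = -1 → non-residue.
(17/37) = -1 → non-residue.
(22/37) = -1 → non-residue.
Total quadratic residues among the 5: 0.

0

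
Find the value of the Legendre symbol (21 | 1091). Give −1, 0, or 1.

Reciprocity: 21 ≡ 1 and 1091 ≡ 3 (mod 4), so (21/1091) = +(1091/21).
Reduce top mod 21: now compute (20/21).
Pull out 2^2: since 21 ≡ 5 (mod 8), (2/21) = -1, so (2/21)^2 = +1.
Reciprocity: 5 ≡ 1 and 21 ≡ 1 (mod 4), so (5/21) = +(21/5).
Reduce top mod 5: now compute (1/5).
Reached (1/5) = 1. Collecting the sign flips along the way, the symbol is +1.

1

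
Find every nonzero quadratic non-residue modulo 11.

Square k = 1,…,5 (k and 11−k give the same square):
1²=1, 2²=4, 3²=9, 4²≡5, 5²≡3 (mod 11).
The residues are {1, 3, 4, 5, 9}; the non-residues are the remaining 5 nonzero classes.

2,6,7,8,10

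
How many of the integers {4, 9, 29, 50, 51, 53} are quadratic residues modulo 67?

3

(4/67) = +1 → QR.
(9/67) = +1 → QR.
(29/67) = +1 → QR.
(50/67) = -1 → non-residue.
(51/67) = -1 → non-residue.
(53/67) = -1 → non-residue.
Total quadratic residues among the 6: 3.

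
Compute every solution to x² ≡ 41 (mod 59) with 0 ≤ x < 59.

Since 59 ≡ 3 (mod 4), a square root of 41 is 41^((59+1)/4) = 41^15 mod 59.
Repeated squaring: 41^2≡29, 41^4≡15, 41^8≡48 (mod 59).
41^15 = 41^(8+4+2+1) ≡ 49 (mod 59).
Check: 49² = 2401 ≡ 41 (mod 59). The two roots are 10 and 49.

10, 49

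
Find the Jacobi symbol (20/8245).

Pull out 2^2: since 8245 ≡ 5 (mod 8), (2/8245) = -1, so (2/8245)^2 = +1.
Reciprocity: 5 ≡ 1 and 8245 ≡ 1 (mod 4), so (5/8245) = +(8245/5).
Reduce top mod 5: now compute (0/5).
Top reduces to 0: gcd > 1, so the symbol is 0.

0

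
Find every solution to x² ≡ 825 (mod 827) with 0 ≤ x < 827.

122, 705

Since 827 ≡ 3 (mod 4), a square root of 825 is 825^((827+1)/4) = 825^207 mod 827.
Repeated squaring: 825^2≡4, 825^4≡16, 825^8≡256, 825^16≡203, 825^32≡686, 825^64≡33, 825^128≡262 (mod 827).
825^207 = 825^(128+64+8+4+2+1) ≡ 705 (mod 827).
Check: 705² = 497025 ≡ 825 (mod 827). The two roots are 122 and 705.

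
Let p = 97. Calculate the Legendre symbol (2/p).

Pull out 2: since 97 ≡ 1 (mod 8), (2/97) = +1.
Reached (1/97) = 1. Collecting the sign flips along the way, the symbol is +1.

1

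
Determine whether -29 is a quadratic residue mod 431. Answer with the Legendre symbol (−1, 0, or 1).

First reduce: -29 ≡ 402 (mod 431).
Pull out 2: since 431 ≡ 7 (mod 8), (2/431) = +1.
Reciprocity: 201 ≡ 1 and 431 ≡ 3 (mod 4), so (201/431) = +(431/201).
Reduce top mod 201: now compute (29/201).
Reciprocity: 29 ≡ 1 and 201 ≡ 1 (mod 4), so (29/201) = +(201/29).
Reduce top mod 29: now compute (27/29).
Reciprocity: 27 ≡ 3 and 29 ≡ 1 (mod 4), so (27/29) = +(29/27).
Reduce top mod 27: now compute (2/27).
Pull out 2: since 27 ≡ 3 (mod 8), (2/27) = -1.
Reached (1/27) = 1. Collecting the sign flips along the way, the symbol is -1.

-1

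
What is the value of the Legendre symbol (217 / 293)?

Reciprocity: 217 ≡ 1 and 293 ≡ 1 (mod 4), so (217/293) = +(293/217).
Reduce top mod 217: now compute (76/217).
Pull out 2^2: since 217 ≡ 1 (mod 8), (2/217) = +1, so (2/217)^2 = +1.
Reciprocity: 19 ≡ 3 and 217 ≡ 1 (mod 4), so (19/217) = +(217/19).
Reduce top mod 19: now compute (8/19).
Pull out 2^3: since 19 ≡ 3 (mod 8), (2/19) = -1, so (2/19)^3 = -1.
Reached (1/19) = 1. Collecting the sign flips along the way, the symbol is -1.

-1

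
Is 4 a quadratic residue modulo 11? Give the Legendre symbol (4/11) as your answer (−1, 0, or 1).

1

Pull out 2^2: since 11 ≡ 3 (mod 8), (2/11) = -1, so (2/11)^2 = +1.
Reached (1/11) = 1. Collecting the sign flips along the way, the symbol is +1.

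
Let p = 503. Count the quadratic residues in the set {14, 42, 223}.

3

(14/503) = +1 → QR.
(42/503) = +1 → QR.
(223/503) = +1 → QR.
Total quadratic residues among the 3: 3.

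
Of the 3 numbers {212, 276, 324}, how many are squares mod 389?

(212/389) = -1 → non-residue.
(276/389) = +1 → QR.
(324/389) = +1 → QR.
Total quadratic residues among the 3: 2.

2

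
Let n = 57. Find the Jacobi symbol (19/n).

0

Reciprocity: 19 ≡ 3 and 57 ≡ 1 (mod 4), so (19/57) = +(57/19).
Reduce top mod 19: now compute (0/19).
Top reduces to 0: gcd > 1, so the symbol is 0.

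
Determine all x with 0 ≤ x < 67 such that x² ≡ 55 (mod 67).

Since 67 ≡ 3 (mod 4), a square root of 55 is 55^((67+1)/4) = 55^17 mod 67.
Repeated squaring: 55^2≡10, 55^4≡33, 55^8≡17, 55^16≡21 (mod 67).
55^17 = 55^(16+1) ≡ 16 (mod 67).
Check: 16² = 256 ≡ 55 (mod 67). The two roots are 16 and 51.

16, 51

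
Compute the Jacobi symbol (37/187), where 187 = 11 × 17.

Reciprocity: 37 ≡ 1 and 187 ≡ 3 (mod 4), so (37/187) = +(187/37).
Reduce top mod 37: now compute (2/37).
Pull out 2: since 37 ≡ 5 (mod 8), (2/37) = -1.
Reached (1/37) = 1. Collecting the sign flips along the way, the symbol is -1.

-1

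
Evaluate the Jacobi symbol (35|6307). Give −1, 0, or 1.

Reciprocity: 35 ≡ 3 and 6307 ≡ 3 (mod 4), so (35/6307) = −(6307/35).
Reduce top mod 35: now compute (7/35).
Reciprocity: 7 ≡ 3 and 35 ≡ 3 (mod 4), so (7/35) = −(35/7).
Reduce top mod 7: now compute (0/7).
Top reduces to 0: gcd > 1, so the symbol is 0.

0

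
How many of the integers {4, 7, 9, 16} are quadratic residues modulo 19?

(4/19) = +1 → QR.
(7/19) = +1 → QR.
(9/19) = +1 → QR.
(16/19) = +1 → QR.
Total quadratic residues among the 4: 4.

4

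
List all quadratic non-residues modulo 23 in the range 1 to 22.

5 7 10 11 14 15 17 19 20 21 22

Square k = 1,…,11 (k and 23−k give the same square):
1²=1, 2²=4, 3²=9, 4²=16, 5²≡2, 6²≡13, 7²≡3, 8²≡18, 9²≡12, 10²≡8, 11²≡6 (mod 23).
The residues are {1, 2, 3, 4, 6, 8, 9, 12, 13, 16, 18}; the non-residues are the remaining 11 nonzero classes.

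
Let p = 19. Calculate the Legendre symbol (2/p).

Pull out 2: since 19 ≡ 3 (mod 8), (2/19) = -1.
Reached (1/19) = 1. Collecting the sign flips along the way, the symbol is -1.

-1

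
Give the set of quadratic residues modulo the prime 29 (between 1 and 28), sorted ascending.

Square k = 1,…,14 (k and 29−k give the same square):
1²=1, 2²=4, 3²=9, 4²=16, 5²=25, 6²≡7, 7²≡20, 8²≡6, 9²≡23, 10²≡13, 11²≡5, 12²≡28, 13²≡24, 14²≡22 (mod 29).
So the quadratic residues mod 29 are {1, 4, 5, 6, 7, 9, 13, 16, 20, 22, 23, 24, 25, 28}.

1 4 5 6 7 9 13 16 20 22 23 24 25 28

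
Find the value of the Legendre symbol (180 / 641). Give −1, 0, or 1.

Euler's criterion: (180/641) ≡ 180^320 (mod 641).
180^2 ≡ 350 (mod 641)
180^4 ≡ 69 (mod 641)
180^8 ≡ 274 (mod 641)
180^16 ≡ 79 (mod 641)
180^32 ≡ 472 (mod 641)
180^64 ≡ 357 (mod 641)
180^128 ≡ 531 (mod 641)
180^256 ≡ 562 (mod 641)
180^320 = 180^(256+64) ≡ 1 (mod 641).
Result is 1, so (180/641) = 1.

1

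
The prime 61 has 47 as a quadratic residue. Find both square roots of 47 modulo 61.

61 ≡ 1 (mod 4), so we find a root by search.
Trying successive values, 13² = 169 ≡ 47 (mod 61). The other root is 61 − 13 = 48.

13, 48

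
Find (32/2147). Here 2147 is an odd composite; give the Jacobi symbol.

Pull out 2^5: since 2147 ≡ 3 (mod 8), (2/2147) = -1, so (2/2147)^5 = -1.
Reached (1/2147) = 1. Collecting the sign flips along the way, the symbol is -1.

-1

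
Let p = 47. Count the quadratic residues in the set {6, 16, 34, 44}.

(6/47) = +1 → QR.
(16/47) = +1 → QR.
(34/47) = +1 → QR.
(44/47) = -1 → non-residue.
Total quadratic residues among the 4: 3.

3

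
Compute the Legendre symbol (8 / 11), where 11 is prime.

-1

Pull out 2^3: since 11 ≡ 3 (mod 8), (2/11) = -1, so (2/11)^3 = -1.
Reached (1/11) = 1. Collecting the sign flips along the way, the symbol is -1.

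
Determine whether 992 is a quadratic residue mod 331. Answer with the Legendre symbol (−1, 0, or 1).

First reduce: 992 ≡ 330 (mod 331).
Pull out 2: since 331 ≡ 3 (mod 8), (2/331) = -1.
Reciprocity: 165 ≡ 1 and 331 ≡ 3 (mod 4), so (165/331) = +(331/165).
Reduce top mod 165: now compute (1/165).
Reached (1/165) = 1. Collecting the sign flips along the way, the symbol is -1.

-1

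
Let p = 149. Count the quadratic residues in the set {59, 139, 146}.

(59/149) = -1 → non-residue.
(139/149) = -1 → non-residue.
(146/149) = -1 → non-residue.
Total quadratic residues among the 3: 0.

0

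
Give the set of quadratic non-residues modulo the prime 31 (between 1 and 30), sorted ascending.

Square k = 1,…,15 (k and 31−k give the same square):
1²=1, 2²=4, 3²=9, 4²=16, 5²=25, 6²≡5, 7²≡18, 8²≡2, 9²≡19, 10²≡7, 11²≡28, 12²≡20, 13²≡14, 14²≡10, 15²≡8 (mod 31).
The residues are {1, 2, 4, 5, 7, 8, 9, 10, 14, 16, 18, 19, 20, 25, 28}; the non-residues are the remaining 15 nonzero classes.

3 6 11 12 13 15 17 21 22 23 24 26 27 29 30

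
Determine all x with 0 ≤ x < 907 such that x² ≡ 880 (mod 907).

Since 907 ≡ 3 (mod 4), a square root of 880 is 880^((907+1)/4) = 880^227 mod 907.
Repeated squaring: 880^2≡729, 880^4≡846, 880^8≡93, 880^16≡486, 880^32≡376, 880^64≡791, 880^128≡758 (mod 907).
880^227 = 880^(128+64+32+2+1) ≡ 493 (mod 907).
Check: 493² = 243049 ≡ 880 (mod 907). The two roots are 414 and 493.

414, 493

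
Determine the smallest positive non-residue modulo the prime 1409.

3

(2/1409) = +1, so 2 is a residue.
(3/1409) = −1, so 3 is the smallest positive non-residue mod 1409.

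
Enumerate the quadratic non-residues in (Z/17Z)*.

3 5 6 7 10 11 12 14

Square k = 1,…,8 (k and 17−k give the same square):
1²=1, 2²=4, 3²=9, 4²=16, 5²≡8, 6²≡2, 7²≡15, 8²≡13 (mod 17).
The residues are {1, 2, 4, 8, 9, 13, 15, 16}; the non-residues are the remaining 8 nonzero classes.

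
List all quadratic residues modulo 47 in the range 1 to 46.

1 2 3 4 6 7 8 9 12 14 16 17 18 21 24 25 27 28 32 34 36 37 42

Square k = 1,…,23 (k and 47−k give the same square):
1²=1, 2²=4, 3²=9, 4²=16, 5²=25, 6²=36, 7²≡2, 8²≡17, 9²≡34, 10²≡6, 11²≡27, 12²≡3, 13²≡28, 14²≡8, 15²≡37, 16²≡21, 17²≡7, 18²≡42, 19²≡32, 20²≡24, 21²≡18, 22²≡14, 23²≡12 (mod 47).
So the quadratic residues mod 47 are {1, 2, 3, 4, 6, 7, 8, 9, 12, 14, 16, 17, 18, 21, 24, 25, 27, 28, 32, 34, 36, 37, 42}.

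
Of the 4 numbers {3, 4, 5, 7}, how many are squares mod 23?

2

(3/23) = +1 → QR.
(4/23) = +1 → QR.
(5/23) = -1 → non-residue.
(7/23) = -1 → non-residue.
Total quadratic residues among the 4: 2.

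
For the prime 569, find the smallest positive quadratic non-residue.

(2/569) = +1, so 2 is a residue.
(3/569) = −1, so 3 is the smallest positive non-residue mod 569.

3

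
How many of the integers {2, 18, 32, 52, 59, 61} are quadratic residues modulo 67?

1

(2/67) = -1 → non-residue.
(18/67) = -1 → non-residue.
(32/67) = -1 → non-residue.
(52/67) = -1 → non-residue.
(59/67) = +1 → QR.
(61/67) = -1 → non-residue.
Total quadratic residues among the 6: 1.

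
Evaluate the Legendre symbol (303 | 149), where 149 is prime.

1

First reduce: 303 ≡ 5 (mod 149).
Reciprocity: 5 ≡ 1 and 149 ≡ 1 (mod 4), so (5/149) = +(149/5).
Reduce top mod 5: now compute (4/5).
Pull out 2^2: since 5 ≡ 5 (mod 8), (2/5) = -1, so (2/5)^2 = +1.
Reached (1/5) = 1. Collecting the sign flips along the way, the symbol is +1.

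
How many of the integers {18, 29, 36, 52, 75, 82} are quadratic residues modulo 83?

3

(18/83) = -1 → non-residue.
(29/83) = +1 → QR.
(36/83) = +1 → QR.
(52/83) = -1 → non-residue.
(75/83) = +1 → QR.
(82/83) = -1 → non-residue.
Total quadratic residues among the 6: 3.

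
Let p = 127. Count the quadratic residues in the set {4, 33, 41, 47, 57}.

3

(4/127) = +1 → QR.
(33/127) = -1 → non-residue.
(41/127) = +1 → QR.
(47/127) = +1 → QR.
(57/127) = -1 → non-residue.
Total quadratic residues among the 5: 3.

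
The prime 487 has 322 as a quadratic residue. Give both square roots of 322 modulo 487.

36, 451

Since 487 ≡ 3 (mod 4), a square root of 322 is 322^((487+1)/4) = 322^122 mod 487.
Repeated squaring: 322^2≡440, 322^4≡261, 322^8≡428, 322^16≡72, 322^32≡314, 322^64≡222 (mod 487).
322^122 = 322^(64+32+16+8+2) ≡ 36 (mod 487).
Check: 36² = 1296 ≡ 322 (mod 487). The two roots are 36 and 451.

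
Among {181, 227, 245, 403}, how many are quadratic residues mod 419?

(181/419) = -1 → non-residue.
(227/419) = -1 → non-residue.
(245/419) = +1 → QR.
(403/419) = -1 → non-residue.
Total quadratic residues among the 4: 1.

1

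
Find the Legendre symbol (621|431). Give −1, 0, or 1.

1

Euler's criterion: (621/431) ≡ 190^215 (mod 431).
190^2 ≡ 327 (mod 431)
190^4 ≡ 41 (mod 431)
190^8 ≡ 388 (mod 431)
190^16 ≡ 125 (mod 431)
190^32 ≡ 109 (mod 431)
190^64 ≡ 244 (mod 431)
190^128 ≡ 58 (mod 431)
190^215 = 190^(128+64+16+4+2+1) ≡ 1 (mod 431).
Result is 1, so (621/431) = 1.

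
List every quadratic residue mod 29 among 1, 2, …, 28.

1 4 5 6 7 9 13 16 20 22 23 24 25 28

Square k = 1,…,14 (k and 29−k give the same square):
1²=1, 2²=4, 3²=9, 4²=16, 5²=25, 6²≡7, 7²≡20, 8²≡6, 9²≡23, 10²≡13, 11²≡5, 12²≡28, 13²≡24, 14²≡22 (mod 29).
So the quadratic residues mod 29 are {1, 4, 5, 6, 7, 9, 13, 16, 20, 22, 23, 24, 25, 28}.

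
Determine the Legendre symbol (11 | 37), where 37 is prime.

Reciprocity: 11 ≡ 3 and 37 ≡ 1 (mod 4), so (11/37) = +(37/11).
Reduce top mod 11: now compute (4/11).
Pull out 2^2: since 11 ≡ 3 (mod 8), (2/11) = -1, so (2/11)^2 = +1.
Reached (1/11) = 1. Collecting the sign flips along the way, the symbol is +1.

1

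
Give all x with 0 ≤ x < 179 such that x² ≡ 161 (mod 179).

Since 179 ≡ 3 (mod 4), a square root of 161 is 161^((179+1)/4) = 161^45 mod 179.
Repeated squaring: 161^2≡145, 161^4≡82, 161^8≡101, 161^16≡177, 161^32≡4 (mod 179).
161^45 = 161^(32+8+4+1) ≡ 124 (mod 179).
Check: 124² = 15376 ≡ 161 (mod 179). The two roots are 55 and 124.

55, 124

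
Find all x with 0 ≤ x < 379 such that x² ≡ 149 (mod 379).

Since 379 ≡ 3 (mod 4), a square root of 149 is 149^((379+1)/4) = 149^95 mod 379.
Repeated squaring: 149^2≡219, 149^4≡207, 149^8≡22, 149^16≡105, 149^32≡34, 149^64≡19 (mod 379).
149^95 = 149^(64+16+8+4+2+1) ≡ 218 (mod 379).
Check: 218² = 47524 ≡ 149 (mod 379). The two roots are 161 and 218.

161, 218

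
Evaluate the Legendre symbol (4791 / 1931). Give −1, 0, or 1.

-1

First reduce: 4791 ≡ 929 (mod 1931).
Reciprocity: 929 ≡ 1 and 1931 ≡ 3 (mod 4), so (929/1931) = +(1931/929).
Reduce top mod 929: now compute (73/929).
Reciprocity: 73 ≡ 1 and 929 ≡ 1 (mod 4), so (73/929) = +(929/73).
Reduce top mod 73: now compute (53/73).
Reciprocity: 53 ≡ 1 and 73 ≡ 1 (mod 4), so (53/73) = +(73/53).
Reduce top mod 53: now compute (20/53).
Pull out 2^2: since 53 ≡ 5 (mod 8), (2/53) = -1, so (2/53)^2 = +1.
Reciprocity: 5 ≡ 1 and 53 ≡ 1 (mod 4), so (5/53) = +(53/5).
Reduce top mod 5: now compute (3/5).
Reciprocity: 3 ≡ 3 and 5 ≡ 1 (mod 4), so (3/5) = +(5/3).
Reduce top mod 3: now compute (2/3).
Pull out 2: since 3 ≡ 3 (mod 8), (2/3) = -1.
Reached (1/3) = 1. Collecting the sign flips along the way, the symbol is -1.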